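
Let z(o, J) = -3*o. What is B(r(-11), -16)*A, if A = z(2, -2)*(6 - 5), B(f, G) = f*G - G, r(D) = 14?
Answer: 1248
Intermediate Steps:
B(f, G) = -G + G*f (B(f, G) = G*f - G = -G + G*f)
A = -6 (A = (-3*2)*(6 - 5) = -6*1 = -6)
B(r(-11), -16)*A = -16*(-1 + 14)*(-6) = -16*13*(-6) = -208*(-6) = 1248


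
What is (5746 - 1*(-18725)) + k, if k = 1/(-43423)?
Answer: 1062604232/43423 ≈ 24471.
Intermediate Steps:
k = -1/43423 ≈ -2.3029e-5
(5746 - 1*(-18725)) + k = (5746 - 1*(-18725)) - 1/43423 = (5746 + 18725) - 1/43423 = 24471 - 1/43423 = 1062604232/43423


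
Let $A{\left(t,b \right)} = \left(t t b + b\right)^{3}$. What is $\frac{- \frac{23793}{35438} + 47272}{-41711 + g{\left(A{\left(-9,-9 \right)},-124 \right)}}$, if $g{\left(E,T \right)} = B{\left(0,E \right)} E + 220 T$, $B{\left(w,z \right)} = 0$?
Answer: $- \frac{1675201343}{2444903058} \approx -0.68518$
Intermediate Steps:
$A{\left(t,b \right)} = \left(b + b t^{2}\right)^{3}$ ($A{\left(t,b \right)} = \left(t^{2} b + b\right)^{3} = \left(b t^{2} + b\right)^{3} = \left(b + b t^{2}\right)^{3}$)
$g{\left(E,T \right)} = 220 T$ ($g{\left(E,T \right)} = 0 E + 220 T = 0 + 220 T = 220 T$)
$\frac{- \frac{23793}{35438} + 47272}{-41711 + g{\left(A{\left(-9,-9 \right)},-124 \right)}} = \frac{- \frac{23793}{35438} + 47272}{-41711 + 220 \left(-124\right)} = \frac{\left(-23793\right) \frac{1}{35438} + 47272}{-41711 - 27280} = \frac{- \frac{23793}{35438} + 47272}{-68991} = \frac{1675201343}{35438} \left(- \frac{1}{68991}\right) = - \frac{1675201343}{2444903058}$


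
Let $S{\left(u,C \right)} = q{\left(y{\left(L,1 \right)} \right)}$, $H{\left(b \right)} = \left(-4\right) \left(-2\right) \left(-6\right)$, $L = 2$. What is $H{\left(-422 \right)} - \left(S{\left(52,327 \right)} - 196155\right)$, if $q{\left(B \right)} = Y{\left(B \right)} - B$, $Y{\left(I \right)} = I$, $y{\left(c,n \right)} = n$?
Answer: $196107$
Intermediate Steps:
$H{\left(b \right)} = -48$ ($H{\left(b \right)} = 8 \left(-6\right) = -48$)
$q{\left(B \right)} = 0$ ($q{\left(B \right)} = B - B = 0$)
$S{\left(u,C \right)} = 0$
$H{\left(-422 \right)} - \left(S{\left(52,327 \right)} - 196155\right) = -48 - \left(0 - 196155\right) = -48 - -196155 = -48 + 196155 = 196107$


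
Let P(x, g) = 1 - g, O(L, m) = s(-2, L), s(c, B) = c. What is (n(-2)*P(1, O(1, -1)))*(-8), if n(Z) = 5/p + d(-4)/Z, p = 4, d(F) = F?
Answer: -78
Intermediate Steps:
O(L, m) = -2
n(Z) = 5/4 - 4/Z
(n(-2)*P(1, O(1, -1)))*(-8) = ((5/4 - 4/(-2))*(1 - 1*(-2)))*(-8) = ((5/4 - 4*(-½))*(1 + 2))*(-8) = ((5/4 + 2)*3)*(-8) = ((13/4)*3)*(-8) = (39/4)*(-8) = -78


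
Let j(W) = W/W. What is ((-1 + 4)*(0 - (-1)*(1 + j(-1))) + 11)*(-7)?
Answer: -119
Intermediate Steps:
j(W) = 1
((-1 + 4)*(0 - (-1)*(1 + j(-1))) + 11)*(-7) = ((-1 + 4)*(0 - (-1)*(1 + 1)) + 11)*(-7) = (3*(0 - (-1)*2) + 11)*(-7) = (3*(0 - 1*(-2)) + 11)*(-7) = (3*(0 + 2) + 11)*(-7) = (3*2 + 11)*(-7) = (6 + 11)*(-7) = 17*(-7) = -119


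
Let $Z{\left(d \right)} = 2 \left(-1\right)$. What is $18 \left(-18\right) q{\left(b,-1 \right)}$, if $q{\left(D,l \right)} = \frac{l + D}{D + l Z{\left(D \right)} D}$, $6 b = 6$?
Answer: $0$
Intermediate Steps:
$Z{\left(d \right)} = -2$
$b = 1$ ($b = \frac{1}{6} \cdot 6 = 1$)
$q{\left(D,l \right)} = \frac{D + l}{D - 2 D l}$ ($q{\left(D,l \right)} = \frac{l + D}{D + l \left(-2\right) D} = \frac{D + l}{D + - 2 l D} = \frac{D + l}{D - 2 D l}$)
$18 \left(-18\right) q{\left(b,-1 \right)} = 18 \left(-18\right) \frac{1 - 1}{1 \left(1 - -2\right)} = - 324 \cdot 1 \frac{1}{1 + 2} \cdot 0 = - 324 \cdot 1 \cdot \frac{1}{3} \cdot 0 = \left(-324\right) 0 = 0$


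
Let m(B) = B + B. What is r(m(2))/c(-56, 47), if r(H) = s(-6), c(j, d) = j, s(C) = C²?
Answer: -9/14 ≈ -0.64286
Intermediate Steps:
m(B) = 2*B
r(H) = 36 (r(H) = (-6)² = 36)
r(m(2))/c(-56, 47) = 36/(-56) = 36*(-1/56) = -9/14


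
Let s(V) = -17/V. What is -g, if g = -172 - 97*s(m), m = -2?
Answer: 1993/2 ≈ 996.50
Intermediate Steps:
g = -1993/2 (g = -172 - (-1649)/(-2) = -172 - (-1649)*(-1)/2 = -172 - 97*17/2 = -172 - 1649/2 = -1993/2 ≈ -996.50)
-g = -1*(-1993/2) = 1993/2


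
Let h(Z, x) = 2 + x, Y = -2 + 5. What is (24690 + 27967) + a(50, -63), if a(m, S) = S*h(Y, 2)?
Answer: 52405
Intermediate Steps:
Y = 3
a(m, S) = 4*S (a(m, S) = S*(2 + 2) = S*4 = 4*S)
(24690 + 27967) + a(50, -63) = (24690 + 27967) + 4*(-63) = 52657 - 252 = 52405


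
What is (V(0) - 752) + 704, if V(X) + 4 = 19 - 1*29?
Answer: -62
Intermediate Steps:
V(X) = -14 (V(X) = -4 + (19 - 1*29) = -4 + (19 - 29) = -4 - 10 = -14)
(V(0) - 752) + 704 = (-14 - 752) + 704 = -766 + 704 = -62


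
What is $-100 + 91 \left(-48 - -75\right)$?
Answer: $2357$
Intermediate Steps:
$-100 + 91 \left(-48 - -75\right) = -100 + 91 \left(-48 + 75\right) = -100 + 91 \cdot 27 = -100 + 2457 = 2357$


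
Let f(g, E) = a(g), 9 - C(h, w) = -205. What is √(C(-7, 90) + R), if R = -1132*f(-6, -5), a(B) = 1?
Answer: 3*I*√102 ≈ 30.299*I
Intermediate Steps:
C(h, w) = 214 (C(h, w) = 9 - 1*(-205) = 9 + 205 = 214)
f(g, E) = 1
R = -1132 (R = -1132*1 = -1132)
√(C(-7, 90) + R) = √(214 - 1132) = √(-918) = 3*I*√102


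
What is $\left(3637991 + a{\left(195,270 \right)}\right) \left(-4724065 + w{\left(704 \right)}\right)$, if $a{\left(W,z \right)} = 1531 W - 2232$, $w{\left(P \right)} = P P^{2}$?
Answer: $1354146516104096$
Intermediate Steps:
$w{\left(P \right)} = P^{3}$
$a{\left(W,z \right)} = -2232 + 1531 W$
$\left(3637991 + a{\left(195,270 \right)}\right) \left(-4724065 + w{\left(704 \right)}\right) = \left(3637991 + \left(-2232 + 1531 \cdot 195\right)\right) \left(-4724065 + 704^{3}\right) = \left(3637991 + \left(-2232 + 298545\right)\right) \left(-4724065 + 348913664\right) = \left(3637991 + 296313\right) 344189599 = 3934304 \cdot 344189599 = 1354146516104096$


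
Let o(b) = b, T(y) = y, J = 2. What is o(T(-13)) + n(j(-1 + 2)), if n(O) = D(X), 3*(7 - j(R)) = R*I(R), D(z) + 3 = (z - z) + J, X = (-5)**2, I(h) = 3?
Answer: -14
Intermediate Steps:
X = 25
D(z) = -1 (D(z) = -3 + ((z - z) + 2) = -3 + (0 + 2) = -3 + 2 = -1)
j(R) = 7 - R (j(R) = 7 - R*3/3 = 7 - R)
n(O) = -1
o(T(-13)) + n(j(-1 + 2)) = -13 - 1 = -14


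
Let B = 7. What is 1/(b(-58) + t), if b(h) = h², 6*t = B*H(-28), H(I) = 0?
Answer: 1/3364 ≈ 0.00029727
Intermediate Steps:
t = 0 (t = (7*0)/6 = (⅙)*0 = 0)
1/(b(-58) + t) = 1/((-58)² + 0) = 1/(3364 + 0) = 1/3364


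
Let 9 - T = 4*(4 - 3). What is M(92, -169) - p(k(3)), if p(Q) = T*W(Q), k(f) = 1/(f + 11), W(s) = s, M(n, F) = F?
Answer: -2371/14 ≈ -169.36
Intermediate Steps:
T = 5 (T = 9 - 4*(4 - 3) = 9 - 4 = 5)
k(f) = 1/(11 + f)
p(Q) = 5*Q
M(92, -169) - p(k(3)) = -169 - 5/(11 + 3) = -169 - 5/14 = -2371/14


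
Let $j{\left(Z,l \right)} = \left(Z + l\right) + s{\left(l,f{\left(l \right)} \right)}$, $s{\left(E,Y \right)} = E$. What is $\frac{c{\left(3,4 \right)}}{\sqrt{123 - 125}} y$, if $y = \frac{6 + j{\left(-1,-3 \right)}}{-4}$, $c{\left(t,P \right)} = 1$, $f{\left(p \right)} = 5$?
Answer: $- \frac{i \sqrt{2}}{8} \approx - 0.17678 i$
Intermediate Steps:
$j{\left(Z,l \right)} = Z + 2 l$ ($j{\left(Z,l \right)} = \left(Z + l\right) + l = Z + 2 l$)
$y = \frac{1}{4}$ ($y = \frac{6 + \left(-1 + 2 \left(-3\right)\right)}{-4} = - \frac{6 - 7}{4} = \left(- \frac{1}{4}\right) \left(-1\right) = \frac{1}{4} \approx 0.25$)
$\frac{c{\left(3,4 \right)}}{\sqrt{123 - 125}} y = 1 \frac{1}{\sqrt{123 - 125}} \cdot \frac{1}{4} = 1 \frac{1}{\sqrt{-2}} \cdot \frac{1}{4} = 1 \frac{1}{i \sqrt{2}} \cdot \frac{1}{4} = 1 \left(- \frac{i \sqrt{2}}{2}\right) \frac{1}{4} = - \frac{i \sqrt{2}}{2} \cdot \frac{1}{4} = - \frac{i \sqrt{2}}{8}$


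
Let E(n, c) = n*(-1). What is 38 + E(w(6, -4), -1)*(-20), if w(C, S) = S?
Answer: -42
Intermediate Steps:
E(n, c) = -n
38 + E(w(6, -4), -1)*(-20) = 38 - 1*(-4)*(-20) = 38 + 4*(-20) = 38 - 80 = -42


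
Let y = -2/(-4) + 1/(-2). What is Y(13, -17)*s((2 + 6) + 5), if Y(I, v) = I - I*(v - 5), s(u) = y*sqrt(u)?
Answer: 0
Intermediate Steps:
y = 0 (y = -2*(-1/4) + 1*(-1/2) = 1/2 - 1/2 = 0)
s(u) = 0 (s(u) = 0*sqrt(u) = 0)
Y(I, v) = I - I*(-5 + v)
Y(13, -17)*s((2 + 6) + 5) = (13*(6 - 1*(-17)))*0 = (13*(6 + 17))*0 = (13*23)*0 = 299*0 = 0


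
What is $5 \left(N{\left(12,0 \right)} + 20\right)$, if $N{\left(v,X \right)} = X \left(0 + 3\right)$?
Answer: $100$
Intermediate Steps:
$N{\left(v,X \right)} = 3 X$ ($N{\left(v,X \right)} = X 3 = 3 X$)
$5 \left(N{\left(12,0 \right)} + 20\right) = 5 \left(3 \cdot 0 + 20\right) = 5 \left(0 + 20\right) = 5 \cdot 20 = 100$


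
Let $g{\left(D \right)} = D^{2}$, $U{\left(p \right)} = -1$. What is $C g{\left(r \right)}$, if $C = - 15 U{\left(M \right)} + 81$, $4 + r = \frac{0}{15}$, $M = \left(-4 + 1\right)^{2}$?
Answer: $1536$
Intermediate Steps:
$M = 9$ ($M = \left(-3\right)^{2} = 9$)
$r = -4$ ($r = -4 + \frac{0}{15} = -4 + 0 \cdot \frac{1}{15} = -4 + 0 = -4$)
$C = 96$ ($C = \left(-15\right) \left(-1\right) + 81 = 15 + 81 = 96$)
$C g{\left(r \right)} = 96 \left(-4\right)^{2} = 96 \cdot 16 = 1536$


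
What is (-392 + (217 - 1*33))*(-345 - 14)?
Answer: 74672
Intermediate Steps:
(-392 + (217 - 1*33))*(-345 - 14) = (-392 + (217 - 33))*(-359) = (-392 + 184)*(-359) = -208*(-359) = 74672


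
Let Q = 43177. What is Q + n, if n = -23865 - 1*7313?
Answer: 11999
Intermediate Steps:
n = -31178 (n = -23865 - 7313 = -31178)
Q + n = 43177 - 31178 = 11999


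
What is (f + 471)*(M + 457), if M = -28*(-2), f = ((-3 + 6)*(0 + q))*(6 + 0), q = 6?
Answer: 297027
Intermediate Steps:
f = 108 (f = ((-3 + 6)*(0 + 6))*(6 + 0) = (3*6)*6 = 18*6 = 108)
M = 56
(f + 471)*(M + 457) = (108 + 471)*(56 + 457) = 579*513 = 297027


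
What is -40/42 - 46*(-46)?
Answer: 44416/21 ≈ 2115.0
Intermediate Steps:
-40/42 - 46*(-46) = -40*1/42 + 2116 = -20/21 + 2116 = 44416/21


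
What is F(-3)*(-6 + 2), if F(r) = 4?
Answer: -16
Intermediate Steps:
F(-3)*(-6 + 2) = 4*(-6 + 2) = 4*(-4) = -16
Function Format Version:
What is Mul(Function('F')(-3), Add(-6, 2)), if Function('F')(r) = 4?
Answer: -16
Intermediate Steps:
Mul(Function('F')(-3), Add(-6, 2)) = Mul(4, Add(-6, 2)) = Mul(4, -4) = -16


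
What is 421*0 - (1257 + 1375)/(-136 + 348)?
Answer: -658/53 ≈ -12.415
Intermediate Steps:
421*0 - (1257 + 1375)/(-136 + 348) = 0 - 2632/212 = 0 - 1*658/53 = 0 - 658/53 = -658/53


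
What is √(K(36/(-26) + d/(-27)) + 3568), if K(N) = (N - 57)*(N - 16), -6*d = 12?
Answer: 2*√140984665/351 ≈ 67.656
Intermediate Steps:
d = -2 (d = -⅙*12 = -2)
K(N) = (-57 + N)*(-16 + N)
√(K(36/(-26) + d/(-27)) + 3568) = √((912 + (36/(-26) - 2/(-27))² - 73*(36/(-26) - 2/(-27))) + 3568) = √((912 + (36*(-1/26) - 2*(-1/27))² - 73*(36*(-1/26) - 2*(-1/27))) + 3568) = √((912 + (-18/13 + 2/27)² - 73*(-18/13 + 2/27)) + 3568) = √((912 + (-460/351)² - 73*(-460/351)) + 3568) = √((912 + 211600/123201 + 33580/351) + 3568) = √(124357492/123201 + 3568) = √(563938660/123201) = 2*√140984665/351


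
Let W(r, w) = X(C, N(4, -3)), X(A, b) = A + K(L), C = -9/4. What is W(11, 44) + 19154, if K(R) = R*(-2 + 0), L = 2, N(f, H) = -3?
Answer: 76591/4 ≈ 19148.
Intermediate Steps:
C = -9/4 (C = -9*¼ = -9/4 ≈ -2.2500)
K(R) = -2*R (K(R) = R*(-2) = -2*R)
X(A, b) = -4 + A (X(A, b) = A - 2*2 = A - 4 = -4 + A)
W(r, w) = -25/4 (W(r, w) = -4 - 9/4 = -25/4)
W(11, 44) + 19154 = -25/4 + 19154 = 76591/4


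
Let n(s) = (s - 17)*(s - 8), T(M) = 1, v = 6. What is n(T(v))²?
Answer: 12544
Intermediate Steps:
n(s) = (-17 + s)*(-8 + s)
n(T(v))² = (136 + 1² - 25*1)² = (136 + 1 - 25)² = 112² = 12544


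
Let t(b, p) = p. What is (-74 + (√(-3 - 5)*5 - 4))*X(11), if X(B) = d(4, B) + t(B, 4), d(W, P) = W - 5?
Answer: -234 + 30*I*√2 ≈ -234.0 + 42.426*I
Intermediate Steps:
d(W, P) = -5 + W
X(B) = 3 (X(B) = (-5 + 4) + 4 = -1 + 4 = 3)
(-74 + (√(-3 - 5)*5 - 4))*X(11) = (-74 + (√(-3 - 5)*5 - 4))*3 = (-74 + (√(-8)*5 - 4))*3 = (-74 + ((2*I*√2)*5 - 4))*3 = (-74 + (10*I*√2 - 4))*3 = (-74 + (-4 + 10*I*√2))*3 = (-78 + 10*I*√2)*3 = -234 + 30*I*√2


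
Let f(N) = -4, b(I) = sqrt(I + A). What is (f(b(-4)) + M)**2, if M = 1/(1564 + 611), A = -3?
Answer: 75672601/4730625 ≈ 15.996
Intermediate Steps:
b(I) = sqrt(-3 + I) (b(I) = sqrt(I - 3) = sqrt(-3 + I))
M = 1/2175 ≈ 0.00045977
(f(b(-4)) + M)**2 = (-4 + 1/2175)**2 = (-8699/2175)**2 = 75672601/4730625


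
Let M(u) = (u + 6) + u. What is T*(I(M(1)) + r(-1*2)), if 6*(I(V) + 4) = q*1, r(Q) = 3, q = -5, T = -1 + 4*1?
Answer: -11/2 ≈ -5.5000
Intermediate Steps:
T = 3 (T = -1 + 4 = 3)
M(u) = 6 + 2*u (M(u) = (6 + u) + u = 6 + 2*u)
I(V) = -29/6 (I(V) = -4 + (-5*1)/6 = -4 + (1/6)*(-5) = -4 - 5/6 = -29/6)
T*(I(M(1)) + r(-1*2)) = 3*(-29/6 + 3) = 3*(-11/6) = -11/2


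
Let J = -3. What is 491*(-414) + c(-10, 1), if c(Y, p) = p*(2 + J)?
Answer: -203275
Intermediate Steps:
c(Y, p) = -p (c(Y, p) = p*(2 - 3) = p*(-1) = -p)
491*(-414) + c(-10, 1) = 491*(-414) - 1*1 = -203274 - 1 = -203275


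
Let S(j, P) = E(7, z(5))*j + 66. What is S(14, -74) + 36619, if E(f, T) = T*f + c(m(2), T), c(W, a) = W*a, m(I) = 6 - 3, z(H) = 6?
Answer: 37525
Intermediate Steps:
m(I) = 3
E(f, T) = 3*T + T*f (E(f, T) = T*f + 3*T = 3*T + T*f)
S(j, P) = 66 + 60*j (S(j, P) = (6*(3 + 7))*j + 66 = (6*10)*j + 66 = 60*j + 66 = 66 + 60*j)
S(14, -74) + 36619 = (66 + 60*14) + 36619 = (66 + 840) + 36619 = 906 + 36619 = 37525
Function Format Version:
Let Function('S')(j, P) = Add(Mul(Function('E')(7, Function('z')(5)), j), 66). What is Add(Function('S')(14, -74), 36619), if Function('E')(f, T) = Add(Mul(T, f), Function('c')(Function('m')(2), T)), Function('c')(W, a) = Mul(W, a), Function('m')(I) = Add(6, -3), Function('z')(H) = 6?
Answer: 37525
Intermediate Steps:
Function('m')(I) = 3
Function('E')(f, T) = Add(Mul(3, T), Mul(T, f)) (Function('E')(f, T) = Add(Mul(T, f), Mul(3, T)) = Add(Mul(3, T), Mul(T, f)))
Function('S')(j, P) = Add(66, Mul(60, j)) (Function('S')(j, P) = Add(Mul(Mul(6, Add(3, 7)), j), 66) = Add(Mul(Mul(6, 10), j), 66) = Add(Mul(60, j), 66) = Add(66, Mul(60, j)))
Add(Function('S')(14, -74), 36619) = Add(Add(66, Mul(60, 14)), 36619) = Add(Add(66, 840), 36619) = Add(906, 36619) = 37525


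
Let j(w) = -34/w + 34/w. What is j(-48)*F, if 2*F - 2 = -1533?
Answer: 0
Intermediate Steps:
F = -1531/2 (F = 1 + (½)*(-1533) = 1 - 1533/2 = -1531/2 ≈ -765.50)
j(w) = 0
j(-48)*F = 0*(-1531/2) = 0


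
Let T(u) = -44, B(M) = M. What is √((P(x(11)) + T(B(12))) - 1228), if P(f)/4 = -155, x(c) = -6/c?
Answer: 2*I*√473 ≈ 43.497*I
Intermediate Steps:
P(f) = -620 (P(f) = 4*(-155) = -620)
√((P(x(11)) + T(B(12))) - 1228) = √((-620 - 44) - 1228) = √(-664 - 1228) = √(-1892) = 2*I*√473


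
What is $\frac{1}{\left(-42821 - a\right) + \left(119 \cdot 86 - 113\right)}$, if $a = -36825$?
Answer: $\frac{1}{4125} \approx 0.00024242$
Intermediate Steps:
$\frac{1}{\left(-42821 - a\right) + \left(119 \cdot 86 - 113\right)} = \frac{1}{\left(-42821 - -36825\right) + \left(119 \cdot 86 - 113\right)} = \frac{1}{\left(-42821 + 36825\right) + \left(10234 - 113\right)} = \frac{1}{-5996 + 10121} = \frac{1}{4125}$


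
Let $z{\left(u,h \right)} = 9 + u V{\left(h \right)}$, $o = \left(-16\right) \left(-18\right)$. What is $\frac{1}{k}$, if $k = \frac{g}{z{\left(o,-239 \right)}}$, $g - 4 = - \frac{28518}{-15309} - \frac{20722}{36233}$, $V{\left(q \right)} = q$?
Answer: $- \frac{1817880880311}{139753504} \approx -13008.0$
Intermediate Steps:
$g = \frac{139753504}{26413857}$ ($g = 4 - \left(- \frac{1358}{729} + \frac{20722}{36233}\right) = 4 - - \frac{34098076}{26413857} = 4 + \left(\frac{1358}{729} - \frac{20722}{36233}\right) = 4 + \frac{34098076}{26413857} = \frac{139753504}{26413857} \approx 5.2909$)
$o = 288$
$z{\left(u,h \right)} = 9 + h u$ ($z{\left(u,h \right)} = 9 + u h = 9 + h u$)
$k = - \frac{139753504}{1817880880311}$ ($k = \frac{139753504}{26413857 \left(9 - 68832\right)} = \frac{139753504}{26413857 \left(-68823\right)} = \frac{139753504}{26413857} \left(- \frac{1}{68823}\right) = - \frac{139753504}{1817880880311} \approx -7.6877 \cdot 10^{-5}$)
$\frac{1}{k} = \frac{1}{- \frac{139753504}{1817880880311}} = - \frac{1817880880311}{139753504}$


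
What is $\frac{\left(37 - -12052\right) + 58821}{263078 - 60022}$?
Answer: $\frac{5065}{14504} \approx 0.34921$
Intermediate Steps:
$\frac{\left(37 - -12052\right) + 58821}{263078 - 60022} = \frac{\left(37 + 12052\right) + 58821}{203056} = \left(12089 + 58821\right) \frac{1}{203056} = 70910 \cdot \frac{1}{203056} = \frac{5065}{14504}$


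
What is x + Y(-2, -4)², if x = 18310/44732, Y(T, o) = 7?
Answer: 1105089/22366 ≈ 49.409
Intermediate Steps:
x = 9155/22366 (x = 18310*(1/44732) = 9155/22366 ≈ 0.40933)
x + Y(-2, -4)² = 9155/22366 + 7² = 9155/22366 + 49 = 1105089/22366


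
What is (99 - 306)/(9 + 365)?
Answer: -207/374 ≈ -0.55348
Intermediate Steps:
(99 - 306)/(9 + 365) = -207/374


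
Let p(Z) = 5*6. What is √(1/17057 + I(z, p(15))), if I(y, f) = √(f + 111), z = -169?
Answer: √(17057 + 290941249*√141)/17057 ≈ 3.4459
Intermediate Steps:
p(Z) = 30
I(y, f) = √(111 + f)
√(1/17057 + I(z, p(15))) = √(1/17057 + √(111 + 30)) = √(1/17057 + √141)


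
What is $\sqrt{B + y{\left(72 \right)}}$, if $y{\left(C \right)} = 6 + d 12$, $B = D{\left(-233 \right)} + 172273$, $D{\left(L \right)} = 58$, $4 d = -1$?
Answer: $\sqrt{172334} \approx 415.13$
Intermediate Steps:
$d = - \frac{1}{4}$ ($d = \frac{1}{4} \left(-1\right) = - \frac{1}{4} \approx -0.25$)
$B = 172331$ ($B = 58 + 172273 = 172331$)
$y{\left(C \right)} = 3$ ($y{\left(C \right)} = 6 - 3 = 3$)
$\sqrt{B + y{\left(72 \right)}} = \sqrt{172331 + 3} = \sqrt{172334}$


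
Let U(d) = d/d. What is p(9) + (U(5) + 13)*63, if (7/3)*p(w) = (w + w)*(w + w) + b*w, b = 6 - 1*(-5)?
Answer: 7443/7 ≈ 1063.3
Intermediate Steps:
b = 11 (b = 6 + 5 = 11)
U(d) = 1
p(w) = 12*w²/7 + 33*w/7 (p(w) = 3*((w + w)*(w + w) + 11*w)/7 = 3*((2*w)*(2*w) + 11*w)/7 = 3*(4*w² + 11*w)/7 = 12*w²/7 + 33*w/7)
p(9) + (U(5) + 13)*63 = (3/7)*9*(11 + 4*9) + (1 + 13)*63 = (3/7)*9*(11 + 36) + 14*63 = (3/7)*9*47 + 882 = 1269/7 + 882 = 7443/7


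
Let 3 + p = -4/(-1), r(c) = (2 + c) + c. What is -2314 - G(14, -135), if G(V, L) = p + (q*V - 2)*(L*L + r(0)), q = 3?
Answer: -731395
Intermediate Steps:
r(c) = 2 + 2*c
p = 1 (p = -3 - 4/(-1) = -3 - 4*(-1) = -3 + 4 = 1)
G(V, L) = 1 + (-2 + 3*V)*(2 + L²) (G(V, L) = 1 + (3*V - 2)*(L*L + (2 + 2*0)) = 1 + (-2 + 3*V)*(L² + (2 + 0)) = 1 + (-2 + 3*V)*(L² + 2) = 1 + (-2 + 3*V)*(2 + L²))
-2314 - G(14, -135) = -2314 - (-3 - 2*(-135)² + 6*14 + 3*14*(-135)²) = -2314 - (-3 - 2*18225 + 84 + 3*14*18225) = -2314 - (-3 - 36450 + 84 + 765450) = -2314 - 1*729081 = -2314 - 729081 = -731395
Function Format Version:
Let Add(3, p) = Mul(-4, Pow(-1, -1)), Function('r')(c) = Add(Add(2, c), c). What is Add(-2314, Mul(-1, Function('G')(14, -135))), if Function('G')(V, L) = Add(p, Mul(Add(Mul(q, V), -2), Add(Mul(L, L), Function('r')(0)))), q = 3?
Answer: -731395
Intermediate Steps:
Function('r')(c) = Add(2, Mul(2, c))
p = 1 (p = Add(-3, Mul(-4, Pow(-1, -1))) = Add(-3, Mul(-4, -1)) = Add(-3, 4) = 1)
Function('G')(V, L) = Add(1, Mul(Add(-2, Mul(3, V)), Add(2, Pow(L, 2)))) (Function('G')(V, L) = Add(1, Mul(Add(Mul(3, V), -2), Add(Mul(L, L), Add(2, Mul(2, 0))))) = Add(1, Mul(Add(-2, Mul(3, V)), Add(Pow(L, 2), Add(2, 0)))) = Add(1, Mul(Add(-2, Mul(3, V)), Add(Pow(L, 2), 2))) = Add(1, Mul(Add(-2, Mul(3, V)), Add(2, Pow(L, 2)))))
Add(-2314, Mul(-1, Function('G')(14, -135))) = Add(-2314, Mul(-1, Add(-3, Mul(-2, Pow(-135, 2)), Mul(6, 14), Mul(3, 14, Pow(-135, 2))))) = Add(-2314, Mul(-1, Add(-3, Mul(-2, 18225), 84, Mul(3, 14, 18225)))) = Add(-2314, Mul(-1, Add(-3, -36450, 84, 765450))) = Add(-2314, Mul(-1, 729081)) = Add(-2314, -729081) = -731395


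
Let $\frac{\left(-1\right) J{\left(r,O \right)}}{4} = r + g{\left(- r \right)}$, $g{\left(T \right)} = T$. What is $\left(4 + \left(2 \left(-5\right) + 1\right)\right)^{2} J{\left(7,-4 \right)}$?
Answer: $0$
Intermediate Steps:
$J{\left(r,O \right)} = 0$ ($J{\left(r,O \right)} = - 4 \left(r - r\right) = \left(-4\right) 0 = 0$)
$\left(4 + \left(2 \left(-5\right) + 1\right)\right)^{2} J{\left(7,-4 \right)} = \left(4 + \left(2 \left(-5\right) + 1\right)\right)^{2} \cdot 0 = \left(4 + \left(-10 + 1\right)\right)^{2} \cdot 0 = \left(4 - 9\right)^{2} \cdot 0 = \left(-5\right)^{2} \cdot 0 = 25 \cdot 0 = 0$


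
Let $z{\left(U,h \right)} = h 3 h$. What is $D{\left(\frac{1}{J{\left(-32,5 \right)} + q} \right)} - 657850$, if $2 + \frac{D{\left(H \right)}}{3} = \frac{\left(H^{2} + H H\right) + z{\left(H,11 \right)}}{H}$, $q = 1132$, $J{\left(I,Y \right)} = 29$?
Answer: $\frac{234705053}{387} \approx 6.0647 \cdot 10^{5}$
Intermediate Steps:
$z{\left(U,h \right)} = 3 h^{2}$ ($z{\left(U,h \right)} = 3 h h = 3 h^{2}$)
$D{\left(H \right)} = -6 + \frac{3 \left(363 + 2 H^{2}\right)}{H}$ ($D{\left(H \right)} = -6 + 3 \frac{\left(H^{2} + H H\right) + 3 \cdot 11^{2}}{H} = -6 + 3 \frac{\left(H^{2} + H^{2}\right) + 3 \cdot 121}{H} = -6 + 3 \frac{2 H^{2} + 363}{H} = -6 + 3 \frac{363 + 2 H^{2}}{H} = -6 + \frac{3 \left(363 + 2 H^{2}\right)}{H}$)
$D{\left(\frac{1}{J{\left(-32,5 \right)} + q} \right)} - 657850 = \left(-6 + \frac{6}{29 + 1132} + \frac{1089}{\frac{1}{29 + 1132}}\right) - 657850 = \left(-6 + \frac{6}{1161} + \frac{1089}{\frac{1}{1161}}\right) - 657850 = \left(-6 + 6 \cdot \frac{1}{1161} + 1089 \frac{1}{\frac{1}{1161}}\right) - 657850 = \left(-6 + \frac{2}{387} + 1089 \cdot 1161\right) - 657850 = \left(-6 + \frac{2}{387} + 1264329\right) - 657850 = \frac{489293003}{387} - 657850 = \frac{234705053}{387}$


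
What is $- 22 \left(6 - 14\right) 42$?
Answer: $7392$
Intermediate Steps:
$- 22 \left(6 - 14\right) 42 = \left(-22\right) \left(-8\right) 42 = 176 \cdot 42 = 7392$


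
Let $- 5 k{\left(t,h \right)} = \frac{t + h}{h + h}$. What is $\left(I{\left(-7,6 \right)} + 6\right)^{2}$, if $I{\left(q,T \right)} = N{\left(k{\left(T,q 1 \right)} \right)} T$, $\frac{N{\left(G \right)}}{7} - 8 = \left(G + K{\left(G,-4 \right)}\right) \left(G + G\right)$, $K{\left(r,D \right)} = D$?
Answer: $\frac{3683640249}{30625} \approx 1.2028 \cdot 10^{5}$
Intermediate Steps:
$k{\left(t,h \right)} = - \frac{h + t}{10 h}$ ($k{\left(t,h \right)} = - \frac{\left(t + h\right) \frac{1}{h + h}}{5} = - \frac{\left(h + t\right) \frac{1}{2 h}}{5} = - \frac{\frac{1}{2} \frac{1}{h} \left(h + t\right)}{5} = - \frac{h + t}{10 h}$)
$N{\left(G \right)} = 56 + 14 G \left(-4 + G\right)$ ($N{\left(G \right)} = 56 + 7 \left(G - 4\right) \left(G + G\right) = 56 + 7 \left(-4 + G\right) 2 G = 56 + 7 \cdot 2 G \left(-4 + G\right) = 56 + 14 G \left(-4 + G\right)$)
$I{\left(q,T \right)} = T \left(56 - \frac{28 \left(- T - q\right)}{5 q} + \frac{7 \left(- T - q\right)^{2}}{50 q^{2}}\right)$ ($I{\left(q,T \right)} = \left(56 - 56 \frac{- q 1 - T}{10 q 1} + 14 \left(\frac{- q 1 - T}{10 q 1}\right)^{2}\right) T = \left(56 - 56 \frac{- q - T}{10 q} + 14 \left(\frac{- q - T}{10 q}\right)^{2}\right) T = \left(56 - 56 \frac{- T - q}{10 q} + 14 \left(\frac{- T - q}{10 q}\right)^{2}\right) T = \left(56 - \frac{28 \left(- T - q\right)}{5 q} + 14 \frac{\left(- T - q\right)^{2}}{100 q^{2}}\right) T = \left(56 - \frac{28 \left(- T - q\right)}{5 q} + \frac{7 \left(- T - q\right)^{2}}{50 q^{2}}\right) T = T \left(56 - \frac{28 \left(- T - q\right)}{5 q} + \frac{7 \left(- T - q\right)^{2}}{50 q^{2}}\right)$)
$\left(I{\left(-7,6 \right)} + 6\right)^{2} = \left(\frac{7}{50} \cdot 6 \cdot \frac{1}{49} \left(6^{2} + 441 \left(-7\right)^{2} + 42 \cdot 6 \left(-7\right)\right) + 6\right)^{2} = \left(\frac{7}{50} \cdot 6 \cdot \frac{1}{49} \left(36 + 441 \cdot 49 - 1764\right) + 6\right)^{2} = \left(\frac{7}{50} \cdot 6 \cdot \frac{1}{49} \left(36 + 21609 - 1764\right) + 6\right)^{2} = \left(\frac{7}{50} \cdot 6 \cdot \frac{1}{49} \cdot 19881 + 6\right)^{2} = \left(\frac{59643}{175} + 6\right)^{2} = \left(\frac{60693}{175}\right)^{2} = \frac{3683640249}{30625}$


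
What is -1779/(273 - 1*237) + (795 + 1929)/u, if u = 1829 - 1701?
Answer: -2701/96 ≈ -28.135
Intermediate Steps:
u = 128
-1779/(273 - 1*237) + (795 + 1929)/u = -1779/(273 - 1*237) + (795 + 1929)/128 = -1779/(273 - 237) + 2724*(1/128) = -1779/36 + 681/32 = -1779*1/36 + 681/32 = -593/12 + 681/32 = -2701/96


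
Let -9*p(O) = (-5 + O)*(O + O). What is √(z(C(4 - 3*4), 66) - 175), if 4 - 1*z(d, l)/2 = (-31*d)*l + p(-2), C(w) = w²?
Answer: √2355545/3 ≈ 511.59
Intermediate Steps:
p(O) = -2*O*(-5 + O)/9 (p(O) = -(-5 + O)*(O + O)/9 = -(-5 + O)*2*O/9 = -2*O*(-5 + O)/9)
z(d, l) = 128/9 + 62*d*l (z(d, l) = 8 - 2*((-31*d)*l + (2/9)*(-2)*(5 - 1*(-2))) = 8 - 2*(-31*d*l + (2/9)*(-2)*(5 + 2)) = 8 - 2*(-31*d*l + (2/9)*(-2)*7) = 8 - 2*(-31*d*l - 28/9) = 8 - 2*(-28/9 - 31*d*l) = 8 + (56/9 + 62*d*l) = 128/9 + 62*d*l)
√(z(C(4 - 3*4), 66) - 175) = √((128/9 + 62*(4 - 3*4)²*66) - 175) = √((128/9 + 62*(4 - 12)²*66) - 175) = √((128/9 + 62*(-8)²*66) - 175) = √((128/9 + 62*64*66) - 175) = √((128/9 + 261888) - 175) = √(2357120/9 - 175) = √(2355545/9) = √2355545/3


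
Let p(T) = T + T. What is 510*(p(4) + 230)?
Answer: 121380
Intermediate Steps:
p(T) = 2*T
510*(p(4) + 230) = 510*(2*4 + 230) = 510*(8 + 230) = 510*238 = 121380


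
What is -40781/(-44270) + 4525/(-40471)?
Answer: 1450126101/1791651170 ≈ 0.80938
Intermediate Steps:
-40781/(-44270) + 4525/(-40471) = -40781*(-1/44270) + 4525*(-1/40471) = 40781/44270 - 4525/40471 = 1450126101/1791651170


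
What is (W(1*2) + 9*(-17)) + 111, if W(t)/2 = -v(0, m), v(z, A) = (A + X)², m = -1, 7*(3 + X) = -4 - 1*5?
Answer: -4796/49 ≈ -97.878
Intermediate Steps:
X = -30/7 (X = -3 + (-4 - 1*5)/7 = -3 + (-4 - 5)/7 = -3 + (⅐)*(-9) = -3 - 9/7 = -30/7 ≈ -4.2857)
v(z, A) = (-30/7 + A)² (v(z, A) = (A - 30/7)² = (-30/7 + A)²)
W(t) = -2738/49 (W(t) = 2*(-(-30 + 7*(-1))²/49) = 2*(-(-30 - 7)²/49) = 2*(-(-37)²/49) = 2*(-1369/49) = -2738/49)
(W(1*2) + 9*(-17)) + 111 = (-2738/49 + 9*(-17)) + 111 = (-2738/49 - 153) + 111 = -10235/49 + 111 = -4796/49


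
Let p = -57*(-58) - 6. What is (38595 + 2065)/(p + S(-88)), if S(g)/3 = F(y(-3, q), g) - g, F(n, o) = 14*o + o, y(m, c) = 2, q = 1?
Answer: -10165/99 ≈ -102.68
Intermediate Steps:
p = 3300 (p = 3306 - 6 = 3300)
F(n, o) = 15*o
S(g) = 42*g (S(g) = 3*(15*g - g) = 3*(14*g) = 42*g)
(38595 + 2065)/(p + S(-88)) = (38595 + 2065)/(3300 + 42*(-88)) = 40660/(3300 - 3696) = 40660/(-396) = 40660*(-1/396) = -10165/99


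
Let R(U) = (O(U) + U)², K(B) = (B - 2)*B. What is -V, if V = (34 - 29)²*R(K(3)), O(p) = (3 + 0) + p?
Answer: -2025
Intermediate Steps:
K(B) = B*(-2 + B) (K(B) = (-2 + B)*B = B*(-2 + B))
O(p) = 3 + p
R(U) = (3 + 2*U)² (R(U) = ((3 + U) + U)² = (3 + 2*U)²)
V = 2025 (V = (34 - 29)²*(3 + 2*(3*(-2 + 3)))² = 5²*(3 + 2*(3*1))² = 25*(3 + 2*3)² = 25*(3 + 6)² = 25*9² = 25*81 = 2025)
-V = -1*2025 = -2025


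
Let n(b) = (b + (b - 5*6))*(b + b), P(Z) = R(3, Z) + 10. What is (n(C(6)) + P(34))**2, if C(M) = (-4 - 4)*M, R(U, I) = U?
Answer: 146627881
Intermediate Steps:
P(Z) = 13 (P(Z) = 3 + 10 = 13)
C(M) = -8*M
n(b) = 2*b*(-30 + 2*b) (n(b) = (b + (b - 30))*(2*b) = (b + (-30 + b))*(2*b) = (-30 + 2*b)*(2*b) = 2*b*(-30 + 2*b))
(n(C(6)) + P(34))**2 = (4*(-8*6)*(-15 - 8*6) + 13)**2 = (4*(-48)*(-15 - 48) + 13)**2 = (4*(-48)*(-63) + 13)**2 = (12096 + 13)**2 = 12109**2 = 146627881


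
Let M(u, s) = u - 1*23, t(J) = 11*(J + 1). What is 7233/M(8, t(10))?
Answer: -2411/5 ≈ -482.20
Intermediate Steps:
t(J) = 11 + 11*J (t(J) = 11*(1 + J) = 11 + 11*J)
M(u, s) = -23 + u (M(u, s) = u - 23 = -23 + u)
7233/M(8, t(10)) = 7233/(-23 + 8) = 7233/(-15) = 7233*(-1/15) = -2411/5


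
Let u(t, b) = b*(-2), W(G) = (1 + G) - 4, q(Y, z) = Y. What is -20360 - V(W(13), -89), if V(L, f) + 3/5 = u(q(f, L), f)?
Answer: -102687/5 ≈ -20537.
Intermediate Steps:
W(G) = -3 + G
u(t, b) = -2*b
V(L, f) = -3/5 - 2*f
-20360 - V(W(13), -89) = -20360 - (-3/5 - 2*(-89)) = -20360 - (-3/5 + 178) = -20360 - 1*887/5 = -20360 - 887/5 = -102687/5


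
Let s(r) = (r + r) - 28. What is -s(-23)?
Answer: 74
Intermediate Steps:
s(r) = -28 + 2*r (s(r) = 2*r - 28 = -28 + 2*r)
-s(-23) = -(-28 + 2*(-23)) = -(-28 - 46) = -1*(-74) = 74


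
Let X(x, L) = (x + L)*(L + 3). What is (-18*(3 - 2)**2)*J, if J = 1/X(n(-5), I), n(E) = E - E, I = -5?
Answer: -9/5 ≈ -1.8000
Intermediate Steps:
n(E) = 0
X(x, L) = (3 + L)*(L + x) (X(x, L) = (L + x)*(3 + L) = (3 + L)*(L + x))
J = 1/10 (J = 1/((-5)**2 + 3*(-5) + 3*0 - 5*0) = 1/(25 - 15 + 0 + 0) = 1/10 ≈ 0.10000)
(-18*(3 - 2)**2)*J = -18*(3 - 2)**2*(1/10) = -18*1**2*(1/10) = -18*1*(1/10) = -18*1/10 = -9/5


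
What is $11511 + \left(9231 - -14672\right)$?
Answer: $35414$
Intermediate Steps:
$11511 + \left(9231 - -14672\right) = 11511 + \left(9231 + 14672\right) = 11511 + 23903 = 35414$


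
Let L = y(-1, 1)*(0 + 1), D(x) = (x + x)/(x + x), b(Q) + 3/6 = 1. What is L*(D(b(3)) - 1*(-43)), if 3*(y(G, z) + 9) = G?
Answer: -1232/3 ≈ -410.67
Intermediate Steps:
b(Q) = 1/2 (b(Q) = -1/2 + 1 = 1/2)
y(G, z) = -9 + G/3
D(x) = 1 (D(x) = (2*x)/((2*x)) = (2*x)*(1/(2*x)) = 1)
L = -28/3 (L = (-9 + (1/3)*(-1))*(0 + 1) = (-9 - 1/3)*1 = -28/3*1 = -28/3 ≈ -9.3333)
L*(D(b(3)) - 1*(-43)) = -28*(1 - 1*(-43))/3 = -28*(1 + 43)/3 = -28/3*44 = -1232/3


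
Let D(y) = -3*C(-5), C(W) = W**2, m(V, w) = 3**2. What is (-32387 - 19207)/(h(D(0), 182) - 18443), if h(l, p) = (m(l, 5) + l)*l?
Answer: 51594/13493 ≈ 3.8238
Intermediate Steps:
m(V, w) = 9
D(y) = -75 (D(y) = -3*(-5)**2 = -3*25 = -75)
h(l, p) = l*(9 + l) (h(l, p) = (9 + l)*l = l*(9 + l))
(-32387 - 19207)/(h(D(0), 182) - 18443) = (-32387 - 19207)/(-75*(9 - 75) - 18443) = -51594/(-75*(-66) - 18443) = -51594/(4950 - 18443) = -51594/(-13493) = -51594*(-1/13493) = 51594/13493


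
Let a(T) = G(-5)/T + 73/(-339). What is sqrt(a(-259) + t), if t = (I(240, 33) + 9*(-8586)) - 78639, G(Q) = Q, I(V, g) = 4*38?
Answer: I*sqrt(1200765490258173)/87801 ≈ 394.67*I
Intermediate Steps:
I(V, g) = 152
t = -155761 (t = (152 + 9*(-8586)) - 78639 = (152 - 77274) - 78639 = -77122 - 78639 = -155761)
a(T) = -73/339 - 5/T (a(T) = -5/T + 73/(-339) = -5/T + 73*(-1/339) = -5/T - 73/339 = -73/339 - 5/T)
sqrt(a(-259) + t) = sqrt((-73/339 - 5/(-259)) - 155761) = sqrt((-73/339 - 5*(-1/259)) - 155761) = sqrt((-73/339 + 5/259) - 155761) = sqrt(-17212/87801 - 155761) = sqrt(-13675988773/87801) = I*sqrt(1200765490258173)/87801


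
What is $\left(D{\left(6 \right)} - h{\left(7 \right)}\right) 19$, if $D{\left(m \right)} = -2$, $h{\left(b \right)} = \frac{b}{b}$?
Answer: $-57$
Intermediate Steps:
$h{\left(b \right)} = 1$
$\left(D{\left(6 \right)} - h{\left(7 \right)}\right) 19 = \left(-2 - 1\right) 19 = \left(-3\right) 19 = -57$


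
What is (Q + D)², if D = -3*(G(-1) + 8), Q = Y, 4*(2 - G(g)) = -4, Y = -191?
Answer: 50176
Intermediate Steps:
G(g) = 3 (G(g) = 2 - ¼*(-4) = 2 + 1 = 3)
Q = -191
D = -33 (D = -3*(3 + 8) = -3*11 = -33)
(Q + D)² = (-191 - 33)² = (-224)² = 50176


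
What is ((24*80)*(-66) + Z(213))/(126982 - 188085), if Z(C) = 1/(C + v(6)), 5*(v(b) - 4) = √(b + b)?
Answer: 149176425935/71931245939 + 10*√3/71931245939 ≈ 2.0739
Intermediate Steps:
v(b) = 4 + √2*√b/5 (v(b) = 4 + √(b + b)/5 = 4 + √(2*b)/5 = 4 + (√2*√b)/5 = 4 + √2*√b/5)
Z(C) = 1/(4 + C + 2*√3/5) (Z(C) = 1/(C + (4 + √2*√6/5)) = 1/(C + (4 + 2*√3/5)) = 1/(4 + C + 2*√3/5))
((24*80)*(-66) + Z(213))/(126982 - 188085) = ((24*80)*(-66) + 5/(20 + 2*√3 + 5*213))/(126982 - 188085) = (1920*(-66) + 5/(20 + 2*√3 + 1065))/(-61103) = (-126720 + 5/(1085 + 2*√3))*(-1/61103) = 126720/61103 - 5/(61103*(1085 + 2*√3))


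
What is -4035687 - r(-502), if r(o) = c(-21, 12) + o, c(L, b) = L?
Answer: -4035164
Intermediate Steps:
r(o) = -21 + o
-4035687 - r(-502) = -4035687 - (-21 - 502) = -4035687 - 1*(-523) = -4035687 + 523 = -4035164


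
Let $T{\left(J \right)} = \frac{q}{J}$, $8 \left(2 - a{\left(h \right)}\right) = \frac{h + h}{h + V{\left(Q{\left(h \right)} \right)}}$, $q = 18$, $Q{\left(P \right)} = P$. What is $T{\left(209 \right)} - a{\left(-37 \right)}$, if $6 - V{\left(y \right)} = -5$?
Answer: $- \frac{33867}{21736} \approx -1.5581$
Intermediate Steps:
$V{\left(y \right)} = 11$ ($V{\left(y \right)} = 6 - -5 = 6 + 5 = 11$)
$a{\left(h \right)} = 2 - \frac{h}{4 \left(11 + h\right)}$ ($a{\left(h \right)} = 2 - \frac{\left(h + h\right) \frac{1}{h + 11}}{8} = 2 - \frac{2 h \frac{1}{11 + h}}{8} = 2 - \frac{h}{4 \left(11 + h\right)}$)
$T{\left(J \right)} = \frac{18}{J}$
$T{\left(209 \right)} - a{\left(-37 \right)} = \frac{18}{209} - \frac{88 + 7 \left(-37\right)}{4 \left(11 - 37\right)} = 18 \cdot \frac{1}{209} - \frac{88 - 259}{4 \left(-26\right)} = \frac{18}{209} - \frac{1}{4} \left(- \frac{1}{26}\right) \left(-171\right) = \frac{18}{209} - \frac{171}{104} = - \frac{33867}{21736}$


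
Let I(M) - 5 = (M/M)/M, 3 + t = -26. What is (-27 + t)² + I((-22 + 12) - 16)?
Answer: 81665/26 ≈ 3141.0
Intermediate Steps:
t = -29 (t = -3 - 26 = -29)
I(M) = 5 + 1/M (I(M) = 5 + (M/M)/M = 5 + 1/M)
(-27 + t)² + I((-22 + 12) - 16) = (-27 - 29)² + (5 + 1/((-22 + 12) - 16)) = (-56)² + (5 + 1/(-10 - 16)) = 3136 + (5 + 1/(-26)) = 3136 + (5 - 1/26) = 3136 + 129/26 = 81665/26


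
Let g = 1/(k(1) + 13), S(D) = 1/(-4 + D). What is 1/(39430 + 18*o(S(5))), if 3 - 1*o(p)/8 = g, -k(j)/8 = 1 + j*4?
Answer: 3/119602 ≈ 2.5083e-5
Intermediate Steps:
k(j) = -8 - 32*j (k(j) = -8*(1 + j*4) = -8*(1 + 4*j) = -8 - 32*j)
g = -1/27 (g = 1/((-8 - 32*1) + 13) = 1/((-8 - 32) + 13) = 1/(-40 + 13) = 1/(-27) = -1/27 ≈ -0.037037)
o(p) = 656/27 (o(p) = 24 - 8*(-1/27) = 24 + 8/27 = 656/27)
1/(39430 + 18*o(S(5))) = 1/(39430 + 18*(656/27)) = 1/(39430 + 1312/3) = 1/(119602/3) = 3/119602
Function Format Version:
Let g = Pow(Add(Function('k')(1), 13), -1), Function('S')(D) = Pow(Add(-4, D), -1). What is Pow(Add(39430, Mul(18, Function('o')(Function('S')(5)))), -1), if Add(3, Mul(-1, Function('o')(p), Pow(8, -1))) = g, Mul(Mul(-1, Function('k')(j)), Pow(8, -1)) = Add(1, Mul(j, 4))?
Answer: Rational(3, 119602) ≈ 2.5083e-5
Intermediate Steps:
Function('k')(j) = Add(-8, Mul(-32, j)) (Function('k')(j) = Mul(-8, Add(1, Mul(j, 4))) = Mul(-8, Add(1, Mul(4, j))) = Add(-8, Mul(-32, j)))
g = Rational(-1, 27) (g = Pow(Add(Add(-8, Mul(-32, 1)), 13), -1) = Pow(Add(Add(-8, -32), 13), -1) = Pow(Add(-40, 13), -1) = Pow(-27, -1) = Rational(-1, 27) ≈ -0.037037)
Function('o')(p) = Rational(656, 27) (Function('o')(p) = Add(24, Mul(-8, Rational(-1, 27))) = Add(24, Rational(8, 27)) = Rational(656, 27))
Pow(Add(39430, Mul(18, Function('o')(Function('S')(5)))), -1) = Pow(Add(39430, Mul(18, Rational(656, 27))), -1) = Pow(Add(39430, Rational(1312, 3)), -1) = Pow(Rational(119602, 3), -1) = Rational(3, 119602)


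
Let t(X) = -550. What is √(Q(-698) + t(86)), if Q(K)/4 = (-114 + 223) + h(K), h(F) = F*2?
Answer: I*√5698 ≈ 75.485*I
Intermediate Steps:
h(F) = 2*F
Q(K) = 436 + 8*K (Q(K) = 4*((-114 + 223) + 2*K) = 4*(109 + 2*K) = 436 + 8*K)
√(Q(-698) + t(86)) = √((436 + 8*(-698)) - 550) = √((436 - 5584) - 550) = √(-5148 - 550) = √(-5698) = I*√5698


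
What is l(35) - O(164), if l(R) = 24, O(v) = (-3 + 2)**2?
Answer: 23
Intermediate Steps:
O(v) = 1 (O(v) = (-1)**2 = 1)
l(35) - O(164) = 24 - 1*1 = 24 - 1 = 23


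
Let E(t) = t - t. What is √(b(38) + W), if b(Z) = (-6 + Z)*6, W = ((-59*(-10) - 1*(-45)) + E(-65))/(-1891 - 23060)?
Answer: √119514217107/24951 ≈ 13.855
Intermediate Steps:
E(t) = 0
W = -635/24951 (W = ((-59*(-10) - 1*(-45)) + 0)/(-1891 - 23060) = ((590 + 45) + 0)/(-24951) = (635 + 0)*(-1/24951) = 635*(-1/24951) = -635/24951 ≈ -0.025450)
b(Z) = -36 + 6*Z
√(b(38) + W) = √((-36 + 6*38) - 635/24951) = √((-36 + 228) - 635/24951) = √(192 - 635/24951) = √(4789957/24951) = √119514217107/24951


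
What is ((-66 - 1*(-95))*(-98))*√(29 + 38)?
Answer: -2842*√67 ≈ -23263.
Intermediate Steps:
((-66 - 1*(-95))*(-98))*√(29 + 38) = ((-66 + 95)*(-98))*√67 = (29*(-98))*√67 = -2842*√67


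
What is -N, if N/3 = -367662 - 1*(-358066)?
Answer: 28788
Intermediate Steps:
N = -28788 (N = 3*(-367662 - 1*(-358066)) = 3*(-367662 + 358066) = 3*(-9596) = -28788)
-N = -1*(-28788) = 28788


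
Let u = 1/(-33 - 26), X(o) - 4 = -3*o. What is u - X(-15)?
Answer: -2892/59 ≈ -49.017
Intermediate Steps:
X(o) = 4 - 3*o
u = -1/59 (u = 1/(-59) = -1/59 ≈ -0.016949)
u - X(-15) = -1/59 - (4 - 3*(-15)) = -1/59 - (4 + 45) = -1/59 - 1*49 = -1/59 - 49 = -2892/59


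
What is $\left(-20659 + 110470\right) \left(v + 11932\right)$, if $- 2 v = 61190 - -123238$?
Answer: $-7210206702$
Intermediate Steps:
$v = -92214$ ($v = - \frac{61190 - -123238}{2} = - \frac{61190 + 123238}{2} = \left(- \frac{1}{2}\right) 184428 = -92214$)
$\left(-20659 + 110470\right) \left(v + 11932\right) = \left(-20659 + 110470\right) \left(-92214 + 11932\right) = 89811 \left(-80282\right) = -7210206702$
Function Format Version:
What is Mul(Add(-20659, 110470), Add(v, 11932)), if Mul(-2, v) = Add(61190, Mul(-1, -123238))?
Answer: -7210206702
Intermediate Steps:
v = -92214 (v = Mul(Rational(-1, 2), Add(61190, Mul(-1, -123238))) = Mul(Rational(-1, 2), Add(61190, 123238)) = Mul(Rational(-1, 2), 184428) = -92214)
Mul(Add(-20659, 110470), Add(v, 11932)) = Mul(Add(-20659, 110470), Add(-92214, 11932)) = Mul(89811, -80282) = -7210206702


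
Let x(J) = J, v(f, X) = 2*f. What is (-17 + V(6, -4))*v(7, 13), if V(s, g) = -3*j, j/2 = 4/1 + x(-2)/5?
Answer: -2702/5 ≈ -540.40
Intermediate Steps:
j = 36/5 (j = 2*(4/1 - 2/5) = 2*(4*1 - 2*1/5) = 2*(4 - 2/5) = 2*(18/5) = 36/5 ≈ 7.2000)
V(s, g) = -108/5 (V(s, g) = -3*36/5 = -108/5)
(-17 + V(6, -4))*v(7, 13) = (-17 - 108/5)*(2*7) = -193/5*14 = -2702/5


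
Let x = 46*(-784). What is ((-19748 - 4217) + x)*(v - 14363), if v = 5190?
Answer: 550646017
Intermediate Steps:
x = -36064
((-19748 - 4217) + x)*(v - 14363) = ((-19748 - 4217) - 36064)*(5190 - 14363) = (-23965 - 36064)*(-9173) = -60029*(-9173) = 550646017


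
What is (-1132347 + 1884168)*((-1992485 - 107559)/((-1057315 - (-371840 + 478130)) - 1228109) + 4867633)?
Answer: 1458781855011977321/398619 ≈ 3.6596e+12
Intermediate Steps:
(-1132347 + 1884168)*((-1992485 - 107559)/((-1057315 - (-371840 + 478130)) - 1228109) + 4867633) = 751821*(-2100044/((-1057315 - 1*106290) - 1228109) + 4867633) = 751821*(-2100044/((-1057315 - 106290) - 1228109) + 4867633) = 751821*(-2100044/(-1163605 - 1228109) + 4867633) = 751821*(-2100044/(-2391714) + 4867633) = 751821*(-2100044*(-1/2391714) + 4867633) = 751821*(1050022/1195857 + 4867633) = 751821*(5820994046503/1195857) = 1458781855011977321/398619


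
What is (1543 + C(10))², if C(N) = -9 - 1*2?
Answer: 2347024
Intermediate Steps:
C(N) = -11 (C(N) = -9 - 2 = -11)
(1543 + C(10))² = (1543 - 11)² = 1532² = 2347024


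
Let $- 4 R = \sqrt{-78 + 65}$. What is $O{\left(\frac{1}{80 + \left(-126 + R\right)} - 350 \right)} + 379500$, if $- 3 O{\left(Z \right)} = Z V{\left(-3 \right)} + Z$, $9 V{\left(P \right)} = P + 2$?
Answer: $\frac{347133547588}{914463} - \frac{32 i \sqrt{13}}{914463} \approx 3.796 \cdot 10^{5} - 0.00012617 i$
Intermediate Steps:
$R = - \frac{i \sqrt{13}}{4}$ ($R = - \frac{\sqrt{-78 + 65}}{4} = - \frac{\sqrt{-13}}{4} = - \frac{i \sqrt{13}}{4} \approx - 0.90139 i$)
$V{\left(P \right)} = \frac{2}{9} + \frac{P}{9}$ ($V{\left(P \right)} = \frac{P + 2}{9} = \frac{2 + P}{9} = \frac{2}{9} + \frac{P}{9}$)
$O{\left(Z \right)} = - \frac{8 Z}{27}$ ($O{\left(Z \right)} = - \frac{Z \left(\frac{2}{9} + \frac{1}{9} \left(-3\right)\right) + Z}{3} = - \frac{Z \left(\frac{2}{9} - \frac{1}{3}\right) + Z}{3} = - \frac{Z \left(- \frac{1}{9}\right) + Z}{3} = - \frac{- \frac{Z}{9} + Z}{3} = - \frac{\frac{8}{9} Z}{3} = - \frac{8 Z}{27}$)
$O{\left(\frac{1}{80 + \left(-126 + R\right)} - 350 \right)} + 379500 = - \frac{8 \left(\frac{1}{80 - \left(126 + \frac{i \sqrt{13}}{4}\right)} - 350\right)}{27} + 379500 = - \frac{8 \left(\frac{1}{-46 - \frac{i \sqrt{13}}{4}} - 350\right)}{27} + 379500 = - \frac{8 \left(-350 + \frac{1}{-46 - \frac{i \sqrt{13}}{4}}\right)}{27} + 379500 = \left(\frac{2800}{27} - \frac{8}{27 \left(-46 - \frac{i \sqrt{13}}{4}\right)}\right) + 379500 = \frac{10249300}{27} - \frac{8}{27 \left(-46 - \frac{i \sqrt{13}}{4}\right)}$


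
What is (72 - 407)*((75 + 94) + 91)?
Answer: -87100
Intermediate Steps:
(72 - 407)*((75 + 94) + 91) = -335*(169 + 91) = -335*260 = -87100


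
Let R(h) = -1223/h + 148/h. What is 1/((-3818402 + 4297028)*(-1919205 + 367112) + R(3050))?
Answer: -122/90630391834639 ≈ -1.3461e-12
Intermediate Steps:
R(h) = -1075/h
1/((-3818402 + 4297028)*(-1919205 + 367112) + R(3050)) = 1/((-3818402 + 4297028)*(-1919205 + 367112) - 1075/3050) = 1/(478626*(-1552093) - 1075*1/3050) = 1/(-742872064218 - 43/122) = 1/(-90630391834639/122) = -122/90630391834639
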